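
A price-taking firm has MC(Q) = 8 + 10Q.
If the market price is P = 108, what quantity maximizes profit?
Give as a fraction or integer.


In perfect competition, profit is maximized where P = MC.
108 = 8 + 10Q
100 = 10Q
Q* = 100/10 = 10

10


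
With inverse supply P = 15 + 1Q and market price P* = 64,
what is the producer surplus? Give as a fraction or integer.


Minimum supply price (at Q=0): P_min = 15
Quantity supplied at P* = 64:
Q* = (64 - 15)/1 = 49
PS = (1/2) * Q* * (P* - P_min)
PS = (1/2) * 49 * (64 - 15)
PS = (1/2) * 49 * 49 = 2401/2

2401/2


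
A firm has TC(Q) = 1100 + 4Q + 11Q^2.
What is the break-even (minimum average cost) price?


AC(Q) = 1100/Q + 4 + 11Q
To minimize: dAC/dQ = -1100/Q^2 + 11 = 0
Q^2 = 1100/11 = 100
Q* = 10
Min AC = 1100/10 + 4 + 11*10
Min AC = 110 + 4 + 110 = 224

224


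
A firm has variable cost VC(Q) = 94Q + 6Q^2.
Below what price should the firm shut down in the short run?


AVC(Q) = VC(Q)/Q = 94 + 6Q
AVC is increasing in Q, so minimum AVC is at Q -> 0+.
Min AVC = 94
The firm should shut down if P < 94.

94


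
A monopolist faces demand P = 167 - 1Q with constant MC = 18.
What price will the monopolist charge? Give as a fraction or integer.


MR = 167 - 2Q
Set MR = MC: 167 - 2Q = 18
Q* = 149/2
Substitute into demand:
P* = 167 - 1*149/2 = 185/2

185/2


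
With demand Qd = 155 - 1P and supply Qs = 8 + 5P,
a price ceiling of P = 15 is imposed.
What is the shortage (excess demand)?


At P = 15:
Qd = 155 - 1*15 = 140
Qs = 8 + 5*15 = 83
Shortage = Qd - Qs = 140 - 83 = 57

57


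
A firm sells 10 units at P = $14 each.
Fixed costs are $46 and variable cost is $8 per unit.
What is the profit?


Total Revenue = P * Q = 14 * 10 = $140
Total Cost = FC + VC*Q = 46 + 8*10 = $126
Profit = TR - TC = 140 - 126 = $14

$14


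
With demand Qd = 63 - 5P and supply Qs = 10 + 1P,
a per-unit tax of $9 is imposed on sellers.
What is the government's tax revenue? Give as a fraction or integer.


With tax on sellers, new supply: Qs' = 10 + 1(P - 9)
= 1 + 1P
New equilibrium quantity:
Q_new = 34/3
Tax revenue = tax * Q_new = 9 * 34/3 = 102

102


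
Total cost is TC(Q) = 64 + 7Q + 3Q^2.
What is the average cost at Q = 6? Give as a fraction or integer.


TC(6) = 64 + 7*6 + 3*6^2
TC(6) = 64 + 42 + 108 = 214
AC = TC/Q = 214/6 = 107/3

107/3


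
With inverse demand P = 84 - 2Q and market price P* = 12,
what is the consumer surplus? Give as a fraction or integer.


Maximum willingness to pay (at Q=0): P_max = 84
Quantity demanded at P* = 12:
Q* = (84 - 12)/2 = 36
CS = (1/2) * Q* * (P_max - P*)
CS = (1/2) * 36 * (84 - 12)
CS = (1/2) * 36 * 72 = 1296

1296


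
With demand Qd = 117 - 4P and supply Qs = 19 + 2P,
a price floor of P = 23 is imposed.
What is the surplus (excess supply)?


At P = 23:
Qd = 117 - 4*23 = 25
Qs = 19 + 2*23 = 65
Surplus = Qs - Qd = 65 - 25 = 40

40


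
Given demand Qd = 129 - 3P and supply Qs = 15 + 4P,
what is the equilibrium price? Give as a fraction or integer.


At equilibrium, Qd = Qs.
129 - 3P = 15 + 4P
129 - 15 = 3P + 4P
114 = 7P
P* = 114/7 = 114/7

114/7


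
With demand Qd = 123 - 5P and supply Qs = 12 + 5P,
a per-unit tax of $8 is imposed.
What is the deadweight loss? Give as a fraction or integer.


Pre-tax equilibrium quantity: Q* = 135/2
Post-tax equilibrium quantity: Q_tax = 95/2
Reduction in quantity: Q* - Q_tax = 20
DWL = (1/2) * tax * (Q* - Q_tax)
DWL = (1/2) * 8 * 20 = 80

80


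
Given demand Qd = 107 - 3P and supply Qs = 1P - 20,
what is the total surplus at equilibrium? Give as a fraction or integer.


Find equilibrium: 107 - 3P = 1P - 20
107 + 20 = 4P
P* = 127/4 = 127/4
Q* = 1*127/4 - 20 = 47/4
Inverse demand: P = 107/3 - Q/3, so P_max = 107/3
Inverse supply: P = 20 + Q/1, so P_min = 20
CS = (1/2) * 47/4 * (107/3 - 127/4) = 2209/96
PS = (1/2) * 47/4 * (127/4 - 20) = 2209/32
TS = CS + PS = 2209/96 + 2209/32 = 2209/24

2209/24


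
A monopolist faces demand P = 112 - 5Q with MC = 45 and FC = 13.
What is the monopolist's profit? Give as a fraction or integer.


MR = MC: 112 - 10Q = 45
Q* = 67/10
P* = 112 - 5*67/10 = 157/2
Profit = (P* - MC)*Q* - FC
= (157/2 - 45)*67/10 - 13
= 67/2*67/10 - 13
= 4489/20 - 13 = 4229/20

4229/20


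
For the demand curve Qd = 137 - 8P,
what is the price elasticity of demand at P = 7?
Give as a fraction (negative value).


dQ/dP = -8
At P = 7: Q = 137 - 8*7 = 81
E = (dQ/dP)(P/Q) = (-8)(7/81) = -56/81

-56/81


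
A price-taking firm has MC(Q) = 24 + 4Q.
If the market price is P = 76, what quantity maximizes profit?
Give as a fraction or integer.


In perfect competition, profit is maximized where P = MC.
76 = 24 + 4Q
52 = 4Q
Q* = 52/4 = 13

13


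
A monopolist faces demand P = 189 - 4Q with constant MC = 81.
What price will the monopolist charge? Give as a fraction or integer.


MR = 189 - 8Q
Set MR = MC: 189 - 8Q = 81
Q* = 27/2
Substitute into demand:
P* = 189 - 4*27/2 = 135

135


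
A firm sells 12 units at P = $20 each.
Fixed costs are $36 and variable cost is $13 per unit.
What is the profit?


Total Revenue = P * Q = 20 * 12 = $240
Total Cost = FC + VC*Q = 36 + 13*12 = $192
Profit = TR - TC = 240 - 192 = $48

$48


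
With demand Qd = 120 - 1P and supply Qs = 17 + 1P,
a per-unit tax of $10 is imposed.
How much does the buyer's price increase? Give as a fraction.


With a per-unit tax, the buyer's price increase depends on relative slopes.
Supply slope: d = 1, Demand slope: b = 1
Buyer's price increase = d * tax / (b + d)
= 1 * 10 / (1 + 1)
= 10 / 2 = 5

5


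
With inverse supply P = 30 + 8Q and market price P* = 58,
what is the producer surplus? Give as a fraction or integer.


Minimum supply price (at Q=0): P_min = 30
Quantity supplied at P* = 58:
Q* = (58 - 30)/8 = 7/2
PS = (1/2) * Q* * (P* - P_min)
PS = (1/2) * 7/2 * (58 - 30)
PS = (1/2) * 7/2 * 28 = 49

49


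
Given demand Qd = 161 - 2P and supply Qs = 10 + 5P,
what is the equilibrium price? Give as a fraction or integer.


At equilibrium, Qd = Qs.
161 - 2P = 10 + 5P
161 - 10 = 2P + 5P
151 = 7P
P* = 151/7 = 151/7

151/7


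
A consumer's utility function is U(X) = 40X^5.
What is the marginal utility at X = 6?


MU = dU/dX = 40*5*X^(5-1)
MU = 200*X^4
At X = 6:
MU = 200 * 6^4
MU = 200 * 1296 = 259200

259200


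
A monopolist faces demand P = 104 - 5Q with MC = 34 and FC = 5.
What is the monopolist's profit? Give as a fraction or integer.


MR = MC: 104 - 10Q = 34
Q* = 7
P* = 104 - 5*7 = 69
Profit = (P* - MC)*Q* - FC
= (69 - 34)*7 - 5
= 35*7 - 5
= 245 - 5 = 240

240


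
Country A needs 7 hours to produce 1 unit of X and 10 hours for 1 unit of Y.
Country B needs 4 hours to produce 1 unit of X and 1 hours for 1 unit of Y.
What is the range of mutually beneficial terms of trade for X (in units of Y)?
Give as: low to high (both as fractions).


Opportunity cost of X for Country A = hours_X / hours_Y = 7/10 = 7/10 units of Y
Opportunity cost of X for Country B = hours_X / hours_Y = 4/1 = 4 units of Y
Terms of trade must be between the two opportunity costs.
Range: 7/10 to 4

7/10 to 4


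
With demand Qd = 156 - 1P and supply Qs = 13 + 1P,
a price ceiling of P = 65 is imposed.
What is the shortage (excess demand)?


At P = 65:
Qd = 156 - 1*65 = 91
Qs = 13 + 1*65 = 78
Shortage = Qd - Qs = 91 - 78 = 13

13


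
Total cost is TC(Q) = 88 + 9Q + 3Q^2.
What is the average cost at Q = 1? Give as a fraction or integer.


TC(1) = 88 + 9*1 + 3*1^2
TC(1) = 88 + 9 + 3 = 100
AC = TC/Q = 100/1 = 100

100


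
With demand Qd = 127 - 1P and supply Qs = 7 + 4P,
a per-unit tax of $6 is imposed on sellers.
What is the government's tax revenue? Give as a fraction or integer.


With tax on sellers, new supply: Qs' = 7 + 4(P - 6)
= 4P - 17
New equilibrium quantity:
Q_new = 491/5
Tax revenue = tax * Q_new = 6 * 491/5 = 2946/5

2946/5


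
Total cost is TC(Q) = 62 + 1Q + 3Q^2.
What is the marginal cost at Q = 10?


MC = dTC/dQ = 1 + 2*3*Q
At Q = 10:
MC = 1 + 6*10
MC = 1 + 60 = 61

61


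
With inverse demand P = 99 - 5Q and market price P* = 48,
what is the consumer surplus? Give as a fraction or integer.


Maximum willingness to pay (at Q=0): P_max = 99
Quantity demanded at P* = 48:
Q* = (99 - 48)/5 = 51/5
CS = (1/2) * Q* * (P_max - P*)
CS = (1/2) * 51/5 * (99 - 48)
CS = (1/2) * 51/5 * 51 = 2601/10

2601/10


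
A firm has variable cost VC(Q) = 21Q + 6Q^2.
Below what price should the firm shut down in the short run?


AVC(Q) = VC(Q)/Q = 21 + 6Q
AVC is increasing in Q, so minimum AVC is at Q -> 0+.
Min AVC = 21
The firm should shut down if P < 21.

21


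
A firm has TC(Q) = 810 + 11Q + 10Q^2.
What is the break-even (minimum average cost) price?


AC(Q) = 810/Q + 11 + 10Q
To minimize: dAC/dQ = -810/Q^2 + 10 = 0
Q^2 = 810/10 = 81
Q* = 9
Min AC = 810/9 + 11 + 10*9
Min AC = 90 + 11 + 90 = 191

191


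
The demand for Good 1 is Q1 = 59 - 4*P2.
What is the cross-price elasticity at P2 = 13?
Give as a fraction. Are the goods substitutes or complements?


dQ1/dP2 = -4
At P2 = 13: Q1 = 59 - 4*13 = 7
Exy = (dQ1/dP2)(P2/Q1) = -4 * 13 / 7 = -52/7
Since Exy < 0, the goods are complements.

-52/7 (complements)


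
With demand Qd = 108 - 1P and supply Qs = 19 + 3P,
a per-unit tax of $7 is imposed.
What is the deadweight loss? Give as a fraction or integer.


Pre-tax equilibrium quantity: Q* = 343/4
Post-tax equilibrium quantity: Q_tax = 161/2
Reduction in quantity: Q* - Q_tax = 21/4
DWL = (1/2) * tax * (Q* - Q_tax)
DWL = (1/2) * 7 * 21/4 = 147/8

147/8


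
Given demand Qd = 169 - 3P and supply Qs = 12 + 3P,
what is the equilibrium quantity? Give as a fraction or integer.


First find equilibrium price:
169 - 3P = 12 + 3P
P* = 157/6 = 157/6
Then substitute into demand:
Q* = 169 - 3 * 157/6 = 181/2

181/2


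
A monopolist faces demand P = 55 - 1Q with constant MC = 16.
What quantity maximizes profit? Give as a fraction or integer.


TR = P*Q = (55 - 1Q)Q = 55Q - 1Q^2
MR = dTR/dQ = 55 - 2Q
Set MR = MC:
55 - 2Q = 16
39 = 2Q
Q* = 39/2 = 39/2

39/2


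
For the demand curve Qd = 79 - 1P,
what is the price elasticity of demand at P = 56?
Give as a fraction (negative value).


dQ/dP = -1
At P = 56: Q = 79 - 1*56 = 23
E = (dQ/dP)(P/Q) = (-1)(56/23) = -56/23

-56/23


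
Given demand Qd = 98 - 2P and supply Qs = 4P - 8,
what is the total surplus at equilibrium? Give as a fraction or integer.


Find equilibrium: 98 - 2P = 4P - 8
98 + 8 = 6P
P* = 106/6 = 53/3
Q* = 4*53/3 - 8 = 188/3
Inverse demand: P = 49 - Q/2, so P_max = 49
Inverse supply: P = 2 + Q/4, so P_min = 2
CS = (1/2) * 188/3 * (49 - 53/3) = 8836/9
PS = (1/2) * 188/3 * (53/3 - 2) = 4418/9
TS = CS + PS = 8836/9 + 4418/9 = 4418/3

4418/3


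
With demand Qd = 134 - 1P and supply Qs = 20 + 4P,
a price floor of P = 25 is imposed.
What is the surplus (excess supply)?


At P = 25:
Qd = 134 - 1*25 = 109
Qs = 20 + 4*25 = 120
Surplus = Qs - Qd = 120 - 109 = 11

11


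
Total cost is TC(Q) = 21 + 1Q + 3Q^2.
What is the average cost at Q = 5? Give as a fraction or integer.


TC(5) = 21 + 1*5 + 3*5^2
TC(5) = 21 + 5 + 75 = 101
AC = TC/Q = 101/5 = 101/5

101/5


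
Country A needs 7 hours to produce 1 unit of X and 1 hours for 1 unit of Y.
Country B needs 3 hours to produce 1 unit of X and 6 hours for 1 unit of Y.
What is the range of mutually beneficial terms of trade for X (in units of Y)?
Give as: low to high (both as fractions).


Opportunity cost of X for Country A = hours_X / hours_Y = 7/1 = 7 units of Y
Opportunity cost of X for Country B = hours_X / hours_Y = 3/6 = 1/2 units of Y
Terms of trade must be between the two opportunity costs.
Range: 1/2 to 7

1/2 to 7


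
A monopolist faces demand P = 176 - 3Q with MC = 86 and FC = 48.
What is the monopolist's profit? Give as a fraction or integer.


MR = MC: 176 - 6Q = 86
Q* = 15
P* = 176 - 3*15 = 131
Profit = (P* - MC)*Q* - FC
= (131 - 86)*15 - 48
= 45*15 - 48
= 675 - 48 = 627

627


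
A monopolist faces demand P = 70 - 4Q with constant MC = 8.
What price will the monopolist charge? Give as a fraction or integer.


MR = 70 - 8Q
Set MR = MC: 70 - 8Q = 8
Q* = 31/4
Substitute into demand:
P* = 70 - 4*31/4 = 39

39


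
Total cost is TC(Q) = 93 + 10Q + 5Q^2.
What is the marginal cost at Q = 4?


MC = dTC/dQ = 10 + 2*5*Q
At Q = 4:
MC = 10 + 10*4
MC = 10 + 40 = 50

50


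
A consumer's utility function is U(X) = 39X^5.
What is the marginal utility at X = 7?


MU = dU/dX = 39*5*X^(5-1)
MU = 195*X^4
At X = 7:
MU = 195 * 7^4
MU = 195 * 2401 = 468195

468195


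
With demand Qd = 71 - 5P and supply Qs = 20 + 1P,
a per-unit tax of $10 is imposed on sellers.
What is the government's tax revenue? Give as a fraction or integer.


With tax on sellers, new supply: Qs' = 20 + 1(P - 10)
= 10 + 1P
New equilibrium quantity:
Q_new = 121/6
Tax revenue = tax * Q_new = 10 * 121/6 = 605/3

605/3


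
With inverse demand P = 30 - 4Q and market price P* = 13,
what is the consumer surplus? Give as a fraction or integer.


Maximum willingness to pay (at Q=0): P_max = 30
Quantity demanded at P* = 13:
Q* = (30 - 13)/4 = 17/4
CS = (1/2) * Q* * (P_max - P*)
CS = (1/2) * 17/4 * (30 - 13)
CS = (1/2) * 17/4 * 17 = 289/8

289/8


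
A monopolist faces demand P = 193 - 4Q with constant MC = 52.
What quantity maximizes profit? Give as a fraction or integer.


TR = P*Q = (193 - 4Q)Q = 193Q - 4Q^2
MR = dTR/dQ = 193 - 8Q
Set MR = MC:
193 - 8Q = 52
141 = 8Q
Q* = 141/8 = 141/8

141/8


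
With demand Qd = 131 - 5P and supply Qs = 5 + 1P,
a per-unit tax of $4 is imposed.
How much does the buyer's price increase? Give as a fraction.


With a per-unit tax, the buyer's price increase depends on relative slopes.
Supply slope: d = 1, Demand slope: b = 5
Buyer's price increase = d * tax / (b + d)
= 1 * 4 / (5 + 1)
= 4 / 6 = 2/3

2/3


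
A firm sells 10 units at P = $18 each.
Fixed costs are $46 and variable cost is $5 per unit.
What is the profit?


Total Revenue = P * Q = 18 * 10 = $180
Total Cost = FC + VC*Q = 46 + 5*10 = $96
Profit = TR - TC = 180 - 96 = $84

$84


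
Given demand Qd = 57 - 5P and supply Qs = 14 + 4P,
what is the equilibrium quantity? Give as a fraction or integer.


First find equilibrium price:
57 - 5P = 14 + 4P
P* = 43/9 = 43/9
Then substitute into demand:
Q* = 57 - 5 * 43/9 = 298/9

298/9


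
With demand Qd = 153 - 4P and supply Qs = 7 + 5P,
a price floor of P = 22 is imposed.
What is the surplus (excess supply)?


At P = 22:
Qd = 153 - 4*22 = 65
Qs = 7 + 5*22 = 117
Surplus = Qs - Qd = 117 - 65 = 52

52


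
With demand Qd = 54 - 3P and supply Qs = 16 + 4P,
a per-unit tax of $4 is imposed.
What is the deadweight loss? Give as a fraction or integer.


Pre-tax equilibrium quantity: Q* = 264/7
Post-tax equilibrium quantity: Q_tax = 216/7
Reduction in quantity: Q* - Q_tax = 48/7
DWL = (1/2) * tax * (Q* - Q_tax)
DWL = (1/2) * 4 * 48/7 = 96/7

96/7


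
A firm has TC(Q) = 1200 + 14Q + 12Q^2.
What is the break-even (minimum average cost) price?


AC(Q) = 1200/Q + 14 + 12Q
To minimize: dAC/dQ = -1200/Q^2 + 12 = 0
Q^2 = 1200/12 = 100
Q* = 10
Min AC = 1200/10 + 14 + 12*10
Min AC = 120 + 14 + 120 = 254

254


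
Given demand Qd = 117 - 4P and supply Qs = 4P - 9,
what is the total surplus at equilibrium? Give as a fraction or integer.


Find equilibrium: 117 - 4P = 4P - 9
117 + 9 = 8P
P* = 126/8 = 63/4
Q* = 4*63/4 - 9 = 54
Inverse demand: P = 117/4 - Q/4, so P_max = 117/4
Inverse supply: P = 9/4 + Q/4, so P_min = 9/4
CS = (1/2) * 54 * (117/4 - 63/4) = 729/2
PS = (1/2) * 54 * (63/4 - 9/4) = 729/2
TS = CS + PS = 729/2 + 729/2 = 729

729


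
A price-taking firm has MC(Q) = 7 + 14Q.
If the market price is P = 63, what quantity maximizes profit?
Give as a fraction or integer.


In perfect competition, profit is maximized where P = MC.
63 = 7 + 14Q
56 = 14Q
Q* = 56/14 = 4

4


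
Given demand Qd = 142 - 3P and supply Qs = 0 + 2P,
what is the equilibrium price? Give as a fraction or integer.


At equilibrium, Qd = Qs.
142 - 3P = 0 + 2P
142 - 0 = 3P + 2P
142 = 5P
P* = 142/5 = 142/5

142/5


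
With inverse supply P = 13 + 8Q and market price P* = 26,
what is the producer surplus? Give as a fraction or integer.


Minimum supply price (at Q=0): P_min = 13
Quantity supplied at P* = 26:
Q* = (26 - 13)/8 = 13/8
PS = (1/2) * Q* * (P* - P_min)
PS = (1/2) * 13/8 * (26 - 13)
PS = (1/2) * 13/8 * 13 = 169/16

169/16


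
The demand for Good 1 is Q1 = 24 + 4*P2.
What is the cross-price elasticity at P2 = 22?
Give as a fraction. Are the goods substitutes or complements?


dQ1/dP2 = 4
At P2 = 22: Q1 = 24 + 4*22 = 112
Exy = (dQ1/dP2)(P2/Q1) = 4 * 22 / 112 = 11/14
Since Exy > 0, the goods are substitutes.

11/14 (substitutes)


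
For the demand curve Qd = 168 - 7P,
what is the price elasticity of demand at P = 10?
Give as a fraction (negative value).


dQ/dP = -7
At P = 10: Q = 168 - 7*10 = 98
E = (dQ/dP)(P/Q) = (-7)(10/98) = -5/7

-5/7


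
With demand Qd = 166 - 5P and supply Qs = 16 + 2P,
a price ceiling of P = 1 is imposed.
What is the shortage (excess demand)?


At P = 1:
Qd = 166 - 5*1 = 161
Qs = 16 + 2*1 = 18
Shortage = Qd - Qs = 161 - 18 = 143

143


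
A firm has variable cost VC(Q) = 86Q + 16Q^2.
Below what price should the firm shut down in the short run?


AVC(Q) = VC(Q)/Q = 86 + 16Q
AVC is increasing in Q, so minimum AVC is at Q -> 0+.
Min AVC = 86
The firm should shut down if P < 86.

86


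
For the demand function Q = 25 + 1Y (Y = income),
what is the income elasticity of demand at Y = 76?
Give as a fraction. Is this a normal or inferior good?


dQ/dY = 1
At Y = 76: Q = 25 + 1*76 = 101
Ey = (dQ/dY)(Y/Q) = 1 * 76 / 101 = 76/101
Since Ey > 0, this is a normal good.

76/101 (normal good)


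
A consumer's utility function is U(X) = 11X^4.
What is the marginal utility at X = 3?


MU = dU/dX = 11*4*X^(4-1)
MU = 44*X^3
At X = 3:
MU = 44 * 3^3
MU = 44 * 27 = 1188

1188


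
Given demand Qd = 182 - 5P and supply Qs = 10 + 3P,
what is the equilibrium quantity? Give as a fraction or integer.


First find equilibrium price:
182 - 5P = 10 + 3P
P* = 172/8 = 43/2
Then substitute into demand:
Q* = 182 - 5 * 43/2 = 149/2

149/2


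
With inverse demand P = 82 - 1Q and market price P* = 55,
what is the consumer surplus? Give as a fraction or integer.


Maximum willingness to pay (at Q=0): P_max = 82
Quantity demanded at P* = 55:
Q* = (82 - 55)/1 = 27
CS = (1/2) * Q* * (P_max - P*)
CS = (1/2) * 27 * (82 - 55)
CS = (1/2) * 27 * 27 = 729/2

729/2


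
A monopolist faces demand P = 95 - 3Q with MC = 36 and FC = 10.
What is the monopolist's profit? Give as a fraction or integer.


MR = MC: 95 - 6Q = 36
Q* = 59/6
P* = 95 - 3*59/6 = 131/2
Profit = (P* - MC)*Q* - FC
= (131/2 - 36)*59/6 - 10
= 59/2*59/6 - 10
= 3481/12 - 10 = 3361/12

3361/12


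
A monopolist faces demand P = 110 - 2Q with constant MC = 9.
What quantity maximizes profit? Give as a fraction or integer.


TR = P*Q = (110 - 2Q)Q = 110Q - 2Q^2
MR = dTR/dQ = 110 - 4Q
Set MR = MC:
110 - 4Q = 9
101 = 4Q
Q* = 101/4 = 101/4

101/4


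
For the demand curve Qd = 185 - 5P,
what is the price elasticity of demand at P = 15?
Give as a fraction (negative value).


dQ/dP = -5
At P = 15: Q = 185 - 5*15 = 110
E = (dQ/dP)(P/Q) = (-5)(15/110) = -15/22

-15/22


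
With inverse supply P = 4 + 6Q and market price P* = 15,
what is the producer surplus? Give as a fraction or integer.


Minimum supply price (at Q=0): P_min = 4
Quantity supplied at P* = 15:
Q* = (15 - 4)/6 = 11/6
PS = (1/2) * Q* * (P* - P_min)
PS = (1/2) * 11/6 * (15 - 4)
PS = (1/2) * 11/6 * 11 = 121/12

121/12


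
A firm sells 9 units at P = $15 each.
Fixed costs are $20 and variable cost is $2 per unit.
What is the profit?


Total Revenue = P * Q = 15 * 9 = $135
Total Cost = FC + VC*Q = 20 + 2*9 = $38
Profit = TR - TC = 135 - 38 = $97

$97


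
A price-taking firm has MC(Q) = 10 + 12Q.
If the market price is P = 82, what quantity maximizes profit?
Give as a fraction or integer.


In perfect competition, profit is maximized where P = MC.
82 = 10 + 12Q
72 = 12Q
Q* = 72/12 = 6

6


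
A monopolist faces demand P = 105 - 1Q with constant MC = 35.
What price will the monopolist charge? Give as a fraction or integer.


MR = 105 - 2Q
Set MR = MC: 105 - 2Q = 35
Q* = 35
Substitute into demand:
P* = 105 - 1*35 = 70

70


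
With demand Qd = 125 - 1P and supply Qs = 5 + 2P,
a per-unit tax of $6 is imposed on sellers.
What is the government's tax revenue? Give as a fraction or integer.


With tax on sellers, new supply: Qs' = 5 + 2(P - 6)
= 2P - 7
New equilibrium quantity:
Q_new = 81
Tax revenue = tax * Q_new = 6 * 81 = 486

486


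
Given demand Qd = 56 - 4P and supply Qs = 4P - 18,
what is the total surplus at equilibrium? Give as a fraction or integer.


Find equilibrium: 56 - 4P = 4P - 18
56 + 18 = 8P
P* = 74/8 = 37/4
Q* = 4*37/4 - 18 = 19
Inverse demand: P = 14 - Q/4, so P_max = 14
Inverse supply: P = 9/2 + Q/4, so P_min = 9/2
CS = (1/2) * 19 * (14 - 37/4) = 361/8
PS = (1/2) * 19 * (37/4 - 9/2) = 361/8
TS = CS + PS = 361/8 + 361/8 = 361/4

361/4


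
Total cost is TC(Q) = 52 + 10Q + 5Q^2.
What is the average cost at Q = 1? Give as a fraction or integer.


TC(1) = 52 + 10*1 + 5*1^2
TC(1) = 52 + 10 + 5 = 67
AC = TC/Q = 67/1 = 67

67


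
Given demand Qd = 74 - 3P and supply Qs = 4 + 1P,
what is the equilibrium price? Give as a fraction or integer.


At equilibrium, Qd = Qs.
74 - 3P = 4 + 1P
74 - 4 = 3P + 1P
70 = 4P
P* = 70/4 = 35/2

35/2


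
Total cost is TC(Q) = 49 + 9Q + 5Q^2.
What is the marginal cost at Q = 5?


MC = dTC/dQ = 9 + 2*5*Q
At Q = 5:
MC = 9 + 10*5
MC = 9 + 50 = 59

59


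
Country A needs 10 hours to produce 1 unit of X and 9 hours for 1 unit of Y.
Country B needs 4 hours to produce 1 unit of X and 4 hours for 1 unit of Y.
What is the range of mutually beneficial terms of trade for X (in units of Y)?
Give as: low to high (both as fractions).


Opportunity cost of X for Country A = hours_X / hours_Y = 10/9 = 10/9 units of Y
Opportunity cost of X for Country B = hours_X / hours_Y = 4/4 = 1 units of Y
Terms of trade must be between the two opportunity costs.
Range: 1 to 10/9

1 to 10/9


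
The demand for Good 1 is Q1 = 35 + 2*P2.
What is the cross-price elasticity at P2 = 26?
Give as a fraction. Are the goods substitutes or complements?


dQ1/dP2 = 2
At P2 = 26: Q1 = 35 + 2*26 = 87
Exy = (dQ1/dP2)(P2/Q1) = 2 * 26 / 87 = 52/87
Since Exy > 0, the goods are substitutes.

52/87 (substitutes)


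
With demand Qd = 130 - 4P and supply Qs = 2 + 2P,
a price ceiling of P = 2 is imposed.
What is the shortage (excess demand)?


At P = 2:
Qd = 130 - 4*2 = 122
Qs = 2 + 2*2 = 6
Shortage = Qd - Qs = 122 - 6 = 116

116


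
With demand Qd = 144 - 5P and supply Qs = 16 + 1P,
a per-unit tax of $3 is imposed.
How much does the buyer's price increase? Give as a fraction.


With a per-unit tax, the buyer's price increase depends on relative slopes.
Supply slope: d = 1, Demand slope: b = 5
Buyer's price increase = d * tax / (b + d)
= 1 * 3 / (5 + 1)
= 3 / 6 = 1/2

1/2


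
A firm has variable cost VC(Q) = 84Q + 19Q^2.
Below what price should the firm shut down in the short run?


AVC(Q) = VC(Q)/Q = 84 + 19Q
AVC is increasing in Q, so minimum AVC is at Q -> 0+.
Min AVC = 84
The firm should shut down if P < 84.

84


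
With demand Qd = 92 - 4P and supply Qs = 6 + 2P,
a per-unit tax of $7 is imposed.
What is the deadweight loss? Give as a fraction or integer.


Pre-tax equilibrium quantity: Q* = 104/3
Post-tax equilibrium quantity: Q_tax = 76/3
Reduction in quantity: Q* - Q_tax = 28/3
DWL = (1/2) * tax * (Q* - Q_tax)
DWL = (1/2) * 7 * 28/3 = 98/3

98/3


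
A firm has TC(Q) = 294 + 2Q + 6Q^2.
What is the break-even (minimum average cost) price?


AC(Q) = 294/Q + 2 + 6Q
To minimize: dAC/dQ = -294/Q^2 + 6 = 0
Q^2 = 294/6 = 49
Q* = 7
Min AC = 294/7 + 2 + 6*7
Min AC = 42 + 2 + 42 = 86

86


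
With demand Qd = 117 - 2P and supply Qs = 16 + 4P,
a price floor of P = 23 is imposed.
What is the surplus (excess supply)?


At P = 23:
Qd = 117 - 2*23 = 71
Qs = 16 + 4*23 = 108
Surplus = Qs - Qd = 108 - 71 = 37

37


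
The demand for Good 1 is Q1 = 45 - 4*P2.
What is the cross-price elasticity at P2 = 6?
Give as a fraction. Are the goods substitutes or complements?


dQ1/dP2 = -4
At P2 = 6: Q1 = 45 - 4*6 = 21
Exy = (dQ1/dP2)(P2/Q1) = -4 * 6 / 21 = -8/7
Since Exy < 0, the goods are complements.

-8/7 (complements)


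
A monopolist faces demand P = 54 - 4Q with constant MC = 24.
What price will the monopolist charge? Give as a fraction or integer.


MR = 54 - 8Q
Set MR = MC: 54 - 8Q = 24
Q* = 15/4
Substitute into demand:
P* = 54 - 4*15/4 = 39

39


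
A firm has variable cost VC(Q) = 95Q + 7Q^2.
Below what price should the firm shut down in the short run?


AVC(Q) = VC(Q)/Q = 95 + 7Q
AVC is increasing in Q, so minimum AVC is at Q -> 0+.
Min AVC = 95
The firm should shut down if P < 95.

95


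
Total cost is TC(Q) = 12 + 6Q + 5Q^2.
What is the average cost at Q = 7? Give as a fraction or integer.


TC(7) = 12 + 6*7 + 5*7^2
TC(7) = 12 + 42 + 245 = 299
AC = TC/Q = 299/7 = 299/7

299/7


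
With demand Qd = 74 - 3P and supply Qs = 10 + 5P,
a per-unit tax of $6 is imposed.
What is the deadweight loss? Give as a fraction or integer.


Pre-tax equilibrium quantity: Q* = 50
Post-tax equilibrium quantity: Q_tax = 155/4
Reduction in quantity: Q* - Q_tax = 45/4
DWL = (1/2) * tax * (Q* - Q_tax)
DWL = (1/2) * 6 * 45/4 = 135/4

135/4


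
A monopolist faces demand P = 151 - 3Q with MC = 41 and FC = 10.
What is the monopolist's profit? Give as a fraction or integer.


MR = MC: 151 - 6Q = 41
Q* = 55/3
P* = 151 - 3*55/3 = 96
Profit = (P* - MC)*Q* - FC
= (96 - 41)*55/3 - 10
= 55*55/3 - 10
= 3025/3 - 10 = 2995/3

2995/3


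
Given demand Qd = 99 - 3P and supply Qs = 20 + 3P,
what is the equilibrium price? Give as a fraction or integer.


At equilibrium, Qd = Qs.
99 - 3P = 20 + 3P
99 - 20 = 3P + 3P
79 = 6P
P* = 79/6 = 79/6

79/6


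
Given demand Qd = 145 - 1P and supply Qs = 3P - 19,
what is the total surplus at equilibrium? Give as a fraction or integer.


Find equilibrium: 145 - 1P = 3P - 19
145 + 19 = 4P
P* = 164/4 = 41
Q* = 3*41 - 19 = 104
Inverse demand: P = 145 - Q/1, so P_max = 145
Inverse supply: P = 19/3 + Q/3, so P_min = 19/3
CS = (1/2) * 104 * (145 - 41) = 5408
PS = (1/2) * 104 * (41 - 19/3) = 5408/3
TS = CS + PS = 5408 + 5408/3 = 21632/3

21632/3


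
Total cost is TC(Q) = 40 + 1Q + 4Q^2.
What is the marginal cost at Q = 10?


MC = dTC/dQ = 1 + 2*4*Q
At Q = 10:
MC = 1 + 8*10
MC = 1 + 80 = 81

81


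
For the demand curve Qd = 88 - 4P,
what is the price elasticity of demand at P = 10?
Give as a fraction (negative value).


dQ/dP = -4
At P = 10: Q = 88 - 4*10 = 48
E = (dQ/dP)(P/Q) = (-4)(10/48) = -5/6

-5/6


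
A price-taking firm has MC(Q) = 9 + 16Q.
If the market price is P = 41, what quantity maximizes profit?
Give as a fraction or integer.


In perfect competition, profit is maximized where P = MC.
41 = 9 + 16Q
32 = 16Q
Q* = 32/16 = 2

2


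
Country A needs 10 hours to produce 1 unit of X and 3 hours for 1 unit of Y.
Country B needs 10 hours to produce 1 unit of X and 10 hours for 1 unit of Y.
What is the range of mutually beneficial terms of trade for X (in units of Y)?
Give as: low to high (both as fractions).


Opportunity cost of X for Country A = hours_X / hours_Y = 10/3 = 10/3 units of Y
Opportunity cost of X for Country B = hours_X / hours_Y = 10/10 = 1 units of Y
Terms of trade must be between the two opportunity costs.
Range: 1 to 10/3

1 to 10/3


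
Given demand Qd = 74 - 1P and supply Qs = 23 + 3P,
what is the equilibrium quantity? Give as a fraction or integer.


First find equilibrium price:
74 - 1P = 23 + 3P
P* = 51/4 = 51/4
Then substitute into demand:
Q* = 74 - 1 * 51/4 = 245/4

245/4


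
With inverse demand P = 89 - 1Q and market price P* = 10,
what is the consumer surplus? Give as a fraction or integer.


Maximum willingness to pay (at Q=0): P_max = 89
Quantity demanded at P* = 10:
Q* = (89 - 10)/1 = 79
CS = (1/2) * Q* * (P_max - P*)
CS = (1/2) * 79 * (89 - 10)
CS = (1/2) * 79 * 79 = 6241/2

6241/2


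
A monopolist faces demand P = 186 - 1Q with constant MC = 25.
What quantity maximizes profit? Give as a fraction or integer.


TR = P*Q = (186 - 1Q)Q = 186Q - 1Q^2
MR = dTR/dQ = 186 - 2Q
Set MR = MC:
186 - 2Q = 25
161 = 2Q
Q* = 161/2 = 161/2

161/2


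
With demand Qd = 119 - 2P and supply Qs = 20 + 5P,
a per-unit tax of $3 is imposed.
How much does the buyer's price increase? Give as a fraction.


With a per-unit tax, the buyer's price increase depends on relative slopes.
Supply slope: d = 5, Demand slope: b = 2
Buyer's price increase = d * tax / (b + d)
= 5 * 3 / (2 + 5)
= 15 / 7 = 15/7

15/7


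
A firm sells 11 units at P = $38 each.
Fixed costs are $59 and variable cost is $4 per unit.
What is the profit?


Total Revenue = P * Q = 38 * 11 = $418
Total Cost = FC + VC*Q = 59 + 4*11 = $103
Profit = TR - TC = 418 - 103 = $315

$315


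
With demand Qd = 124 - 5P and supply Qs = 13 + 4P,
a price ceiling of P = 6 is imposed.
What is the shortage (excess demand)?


At P = 6:
Qd = 124 - 5*6 = 94
Qs = 13 + 4*6 = 37
Shortage = Qd - Qs = 94 - 37 = 57

57


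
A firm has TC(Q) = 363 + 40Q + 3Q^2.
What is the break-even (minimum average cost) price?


AC(Q) = 363/Q + 40 + 3Q
To minimize: dAC/dQ = -363/Q^2 + 3 = 0
Q^2 = 363/3 = 121
Q* = 11
Min AC = 363/11 + 40 + 3*11
Min AC = 33 + 40 + 33 = 106

106


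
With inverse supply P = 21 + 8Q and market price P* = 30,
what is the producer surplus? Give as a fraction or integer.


Minimum supply price (at Q=0): P_min = 21
Quantity supplied at P* = 30:
Q* = (30 - 21)/8 = 9/8
PS = (1/2) * Q* * (P* - P_min)
PS = (1/2) * 9/8 * (30 - 21)
PS = (1/2) * 9/8 * 9 = 81/16

81/16


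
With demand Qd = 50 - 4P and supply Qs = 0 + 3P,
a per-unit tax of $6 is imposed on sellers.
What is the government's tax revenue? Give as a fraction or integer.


With tax on sellers, new supply: Qs' = 0 + 3(P - 6)
= 3P - 18
New equilibrium quantity:
Q_new = 78/7
Tax revenue = tax * Q_new = 6 * 78/7 = 468/7

468/7


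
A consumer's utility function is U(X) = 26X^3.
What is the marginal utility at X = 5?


MU = dU/dX = 26*3*X^(3-1)
MU = 78*X^2
At X = 5:
MU = 78 * 5^2
MU = 78 * 25 = 1950

1950


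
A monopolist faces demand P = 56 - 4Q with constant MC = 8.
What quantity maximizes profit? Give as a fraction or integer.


TR = P*Q = (56 - 4Q)Q = 56Q - 4Q^2
MR = dTR/dQ = 56 - 8Q
Set MR = MC:
56 - 8Q = 8
48 = 8Q
Q* = 48/8 = 6

6


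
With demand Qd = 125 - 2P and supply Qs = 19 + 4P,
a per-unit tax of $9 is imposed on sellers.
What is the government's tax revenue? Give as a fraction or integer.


With tax on sellers, new supply: Qs' = 19 + 4(P - 9)
= 4P - 17
New equilibrium quantity:
Q_new = 233/3
Tax revenue = tax * Q_new = 9 * 233/3 = 699

699


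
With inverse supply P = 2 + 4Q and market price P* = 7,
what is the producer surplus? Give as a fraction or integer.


Minimum supply price (at Q=0): P_min = 2
Quantity supplied at P* = 7:
Q* = (7 - 2)/4 = 5/4
PS = (1/2) * Q* * (P* - P_min)
PS = (1/2) * 5/4 * (7 - 2)
PS = (1/2) * 5/4 * 5 = 25/8

25/8


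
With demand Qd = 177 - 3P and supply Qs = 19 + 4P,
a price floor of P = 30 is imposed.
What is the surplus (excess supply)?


At P = 30:
Qd = 177 - 3*30 = 87
Qs = 19 + 4*30 = 139
Surplus = Qs - Qd = 139 - 87 = 52

52


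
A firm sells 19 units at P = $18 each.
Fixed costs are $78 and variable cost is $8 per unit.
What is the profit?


Total Revenue = P * Q = 18 * 19 = $342
Total Cost = FC + VC*Q = 78 + 8*19 = $230
Profit = TR - TC = 342 - 230 = $112

$112


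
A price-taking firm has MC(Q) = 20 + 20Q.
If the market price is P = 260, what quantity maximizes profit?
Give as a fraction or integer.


In perfect competition, profit is maximized where P = MC.
260 = 20 + 20Q
240 = 20Q
Q* = 240/20 = 12

12


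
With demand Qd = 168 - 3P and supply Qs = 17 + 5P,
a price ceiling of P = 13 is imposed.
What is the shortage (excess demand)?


At P = 13:
Qd = 168 - 3*13 = 129
Qs = 17 + 5*13 = 82
Shortage = Qd - Qs = 129 - 82 = 47

47


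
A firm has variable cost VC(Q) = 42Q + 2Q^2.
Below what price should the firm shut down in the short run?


AVC(Q) = VC(Q)/Q = 42 + 2Q
AVC is increasing in Q, so minimum AVC is at Q -> 0+.
Min AVC = 42
The firm should shut down if P < 42.

42


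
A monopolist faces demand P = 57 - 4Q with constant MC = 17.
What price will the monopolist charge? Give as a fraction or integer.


MR = 57 - 8Q
Set MR = MC: 57 - 8Q = 17
Q* = 5
Substitute into demand:
P* = 57 - 4*5 = 37

37


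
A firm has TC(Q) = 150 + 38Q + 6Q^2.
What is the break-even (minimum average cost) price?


AC(Q) = 150/Q + 38 + 6Q
To minimize: dAC/dQ = -150/Q^2 + 6 = 0
Q^2 = 150/6 = 25
Q* = 5
Min AC = 150/5 + 38 + 6*5
Min AC = 30 + 38 + 30 = 98

98


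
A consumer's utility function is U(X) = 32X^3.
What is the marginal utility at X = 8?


MU = dU/dX = 32*3*X^(3-1)
MU = 96*X^2
At X = 8:
MU = 96 * 8^2
MU = 96 * 64 = 6144

6144


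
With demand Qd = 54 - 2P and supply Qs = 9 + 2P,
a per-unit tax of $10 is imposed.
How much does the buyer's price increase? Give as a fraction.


With a per-unit tax, the buyer's price increase depends on relative slopes.
Supply slope: d = 2, Demand slope: b = 2
Buyer's price increase = d * tax / (b + d)
= 2 * 10 / (2 + 2)
= 20 / 4 = 5

5


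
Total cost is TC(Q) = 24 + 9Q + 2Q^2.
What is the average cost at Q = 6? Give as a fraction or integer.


TC(6) = 24 + 9*6 + 2*6^2
TC(6) = 24 + 54 + 72 = 150
AC = TC/Q = 150/6 = 25

25


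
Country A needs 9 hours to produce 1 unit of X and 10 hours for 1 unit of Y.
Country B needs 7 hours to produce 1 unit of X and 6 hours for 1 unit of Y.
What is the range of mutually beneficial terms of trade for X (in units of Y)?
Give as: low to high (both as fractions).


Opportunity cost of X for Country A = hours_X / hours_Y = 9/10 = 9/10 units of Y
Opportunity cost of X for Country B = hours_X / hours_Y = 7/6 = 7/6 units of Y
Terms of trade must be between the two opportunity costs.
Range: 9/10 to 7/6

9/10 to 7/6


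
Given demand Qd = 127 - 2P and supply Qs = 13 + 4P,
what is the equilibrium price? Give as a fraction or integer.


At equilibrium, Qd = Qs.
127 - 2P = 13 + 4P
127 - 13 = 2P + 4P
114 = 6P
P* = 114/6 = 19

19


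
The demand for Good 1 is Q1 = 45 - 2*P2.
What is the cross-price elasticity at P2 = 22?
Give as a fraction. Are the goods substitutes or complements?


dQ1/dP2 = -2
At P2 = 22: Q1 = 45 - 2*22 = 1
Exy = (dQ1/dP2)(P2/Q1) = -2 * 22 / 1 = -44
Since Exy < 0, the goods are complements.

-44 (complements)


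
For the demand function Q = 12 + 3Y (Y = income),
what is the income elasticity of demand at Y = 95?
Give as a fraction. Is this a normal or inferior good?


dQ/dY = 3
At Y = 95: Q = 12 + 3*95 = 297
Ey = (dQ/dY)(Y/Q) = 3 * 95 / 297 = 95/99
Since Ey > 0, this is a normal good.

95/99 (normal good)


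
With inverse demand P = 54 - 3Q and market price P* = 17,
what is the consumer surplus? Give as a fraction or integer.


Maximum willingness to pay (at Q=0): P_max = 54
Quantity demanded at P* = 17:
Q* = (54 - 17)/3 = 37/3
CS = (1/2) * Q* * (P_max - P*)
CS = (1/2) * 37/3 * (54 - 17)
CS = (1/2) * 37/3 * 37 = 1369/6

1369/6


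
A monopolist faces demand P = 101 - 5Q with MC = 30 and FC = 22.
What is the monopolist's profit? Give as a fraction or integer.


MR = MC: 101 - 10Q = 30
Q* = 71/10
P* = 101 - 5*71/10 = 131/2
Profit = (P* - MC)*Q* - FC
= (131/2 - 30)*71/10 - 22
= 71/2*71/10 - 22
= 5041/20 - 22 = 4601/20

4601/20


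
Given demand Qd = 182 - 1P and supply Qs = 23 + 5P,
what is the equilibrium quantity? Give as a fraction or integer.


First find equilibrium price:
182 - 1P = 23 + 5P
P* = 159/6 = 53/2
Then substitute into demand:
Q* = 182 - 1 * 53/2 = 311/2

311/2


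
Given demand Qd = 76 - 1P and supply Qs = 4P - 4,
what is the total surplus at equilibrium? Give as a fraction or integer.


Find equilibrium: 76 - 1P = 4P - 4
76 + 4 = 5P
P* = 80/5 = 16
Q* = 4*16 - 4 = 60
Inverse demand: P = 76 - Q/1, so P_max = 76
Inverse supply: P = 1 + Q/4, so P_min = 1
CS = (1/2) * 60 * (76 - 16) = 1800
PS = (1/2) * 60 * (16 - 1) = 450
TS = CS + PS = 1800 + 450 = 2250

2250


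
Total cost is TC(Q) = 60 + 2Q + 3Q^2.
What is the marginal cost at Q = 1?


MC = dTC/dQ = 2 + 2*3*Q
At Q = 1:
MC = 2 + 6*1
MC = 2 + 6 = 8

8


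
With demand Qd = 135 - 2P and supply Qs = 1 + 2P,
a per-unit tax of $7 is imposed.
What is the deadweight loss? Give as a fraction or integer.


Pre-tax equilibrium quantity: Q* = 68
Post-tax equilibrium quantity: Q_tax = 61
Reduction in quantity: Q* - Q_tax = 7
DWL = (1/2) * tax * (Q* - Q_tax)
DWL = (1/2) * 7 * 7 = 49/2

49/2


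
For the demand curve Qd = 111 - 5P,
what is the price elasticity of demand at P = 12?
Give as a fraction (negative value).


dQ/dP = -5
At P = 12: Q = 111 - 5*12 = 51
E = (dQ/dP)(P/Q) = (-5)(12/51) = -20/17

-20/17


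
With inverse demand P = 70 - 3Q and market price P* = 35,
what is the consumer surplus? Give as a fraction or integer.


Maximum willingness to pay (at Q=0): P_max = 70
Quantity demanded at P* = 35:
Q* = (70 - 35)/3 = 35/3
CS = (1/2) * Q* * (P_max - P*)
CS = (1/2) * 35/3 * (70 - 35)
CS = (1/2) * 35/3 * 35 = 1225/6

1225/6


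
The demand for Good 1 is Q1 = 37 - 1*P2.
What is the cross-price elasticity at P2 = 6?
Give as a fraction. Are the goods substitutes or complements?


dQ1/dP2 = -1
At P2 = 6: Q1 = 37 - 1*6 = 31
Exy = (dQ1/dP2)(P2/Q1) = -1 * 6 / 31 = -6/31
Since Exy < 0, the goods are complements.

-6/31 (complements)


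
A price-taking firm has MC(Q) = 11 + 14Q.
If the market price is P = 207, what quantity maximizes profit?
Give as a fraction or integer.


In perfect competition, profit is maximized where P = MC.
207 = 11 + 14Q
196 = 14Q
Q* = 196/14 = 14

14


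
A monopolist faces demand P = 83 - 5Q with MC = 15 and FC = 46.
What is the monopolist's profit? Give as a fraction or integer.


MR = MC: 83 - 10Q = 15
Q* = 34/5
P* = 83 - 5*34/5 = 49
Profit = (P* - MC)*Q* - FC
= (49 - 15)*34/5 - 46
= 34*34/5 - 46
= 1156/5 - 46 = 926/5

926/5


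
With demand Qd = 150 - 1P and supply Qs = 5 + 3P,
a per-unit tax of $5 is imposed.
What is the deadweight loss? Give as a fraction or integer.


Pre-tax equilibrium quantity: Q* = 455/4
Post-tax equilibrium quantity: Q_tax = 110
Reduction in quantity: Q* - Q_tax = 15/4
DWL = (1/2) * tax * (Q* - Q_tax)
DWL = (1/2) * 5 * 15/4 = 75/8

75/8


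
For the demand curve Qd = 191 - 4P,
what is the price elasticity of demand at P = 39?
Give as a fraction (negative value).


dQ/dP = -4
At P = 39: Q = 191 - 4*39 = 35
E = (dQ/dP)(P/Q) = (-4)(39/35) = -156/35

-156/35


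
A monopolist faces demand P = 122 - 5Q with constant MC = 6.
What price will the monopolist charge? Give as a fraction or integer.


MR = 122 - 10Q
Set MR = MC: 122 - 10Q = 6
Q* = 58/5
Substitute into demand:
P* = 122 - 5*58/5 = 64

64


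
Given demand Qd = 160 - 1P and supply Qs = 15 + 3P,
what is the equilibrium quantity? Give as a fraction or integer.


First find equilibrium price:
160 - 1P = 15 + 3P
P* = 145/4 = 145/4
Then substitute into demand:
Q* = 160 - 1 * 145/4 = 495/4

495/4


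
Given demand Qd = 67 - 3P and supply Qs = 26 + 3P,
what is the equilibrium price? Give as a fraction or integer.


At equilibrium, Qd = Qs.
67 - 3P = 26 + 3P
67 - 26 = 3P + 3P
41 = 6P
P* = 41/6 = 41/6

41/6


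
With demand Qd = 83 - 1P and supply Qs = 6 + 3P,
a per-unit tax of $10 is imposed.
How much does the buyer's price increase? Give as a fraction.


With a per-unit tax, the buyer's price increase depends on relative slopes.
Supply slope: d = 3, Demand slope: b = 1
Buyer's price increase = d * tax / (b + d)
= 3 * 10 / (1 + 3)
= 30 / 4 = 15/2

15/2
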